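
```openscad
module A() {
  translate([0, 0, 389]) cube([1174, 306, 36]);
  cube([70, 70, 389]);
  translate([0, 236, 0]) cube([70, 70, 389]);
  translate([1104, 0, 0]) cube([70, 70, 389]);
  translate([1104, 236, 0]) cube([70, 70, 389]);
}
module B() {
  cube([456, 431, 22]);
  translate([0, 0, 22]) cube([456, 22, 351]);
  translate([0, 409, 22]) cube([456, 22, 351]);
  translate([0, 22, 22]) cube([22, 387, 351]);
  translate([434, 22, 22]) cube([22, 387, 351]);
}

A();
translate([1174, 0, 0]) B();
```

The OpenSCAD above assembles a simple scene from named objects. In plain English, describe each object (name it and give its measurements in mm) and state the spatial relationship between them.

A is a long wooden bench with a 1174 mm (x) × 306 mm (y) seat, 36 mm thick, its top surface 425 mm above the floor. Four 70 mm square legs at the seat corners, flush with the edges, run from z = 0 to the seat underside.

B is an open storage box with external size 456×431×373 mm and wall thickness 22 mm (the base is also 22 mm thick). The base covers the whole footprint; the four walls stand on the base, with the y-facing walls full-width and the x-facing walls fitting between their inner faces.

The open box is against the bench's +x side, with their −y faces flush.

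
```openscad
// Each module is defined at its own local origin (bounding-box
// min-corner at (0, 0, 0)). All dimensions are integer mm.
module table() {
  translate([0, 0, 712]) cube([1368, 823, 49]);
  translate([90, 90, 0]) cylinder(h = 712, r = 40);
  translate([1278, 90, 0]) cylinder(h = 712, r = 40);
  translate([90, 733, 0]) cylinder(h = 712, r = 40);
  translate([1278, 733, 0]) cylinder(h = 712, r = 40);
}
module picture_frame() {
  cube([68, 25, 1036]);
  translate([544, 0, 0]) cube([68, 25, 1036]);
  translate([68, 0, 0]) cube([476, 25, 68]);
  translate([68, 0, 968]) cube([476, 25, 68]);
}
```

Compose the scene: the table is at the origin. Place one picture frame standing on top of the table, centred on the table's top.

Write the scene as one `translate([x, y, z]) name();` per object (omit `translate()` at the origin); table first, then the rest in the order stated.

table();
translate([378, 399, 761]) picture_frame();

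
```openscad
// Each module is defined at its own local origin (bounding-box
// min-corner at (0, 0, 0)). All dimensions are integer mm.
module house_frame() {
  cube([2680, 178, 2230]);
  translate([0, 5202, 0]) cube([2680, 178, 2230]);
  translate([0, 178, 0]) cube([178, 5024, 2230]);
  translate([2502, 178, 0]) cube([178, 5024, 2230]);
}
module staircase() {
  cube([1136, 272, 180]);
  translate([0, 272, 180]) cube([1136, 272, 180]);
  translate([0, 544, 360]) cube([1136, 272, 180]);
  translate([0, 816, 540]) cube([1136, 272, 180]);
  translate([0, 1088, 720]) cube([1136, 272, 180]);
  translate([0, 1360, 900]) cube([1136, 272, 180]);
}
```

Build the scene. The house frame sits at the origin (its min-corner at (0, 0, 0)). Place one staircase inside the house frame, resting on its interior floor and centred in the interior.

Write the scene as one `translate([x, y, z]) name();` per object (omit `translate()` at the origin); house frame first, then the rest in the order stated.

house_frame();
translate([772, 1874, 0]) staircase();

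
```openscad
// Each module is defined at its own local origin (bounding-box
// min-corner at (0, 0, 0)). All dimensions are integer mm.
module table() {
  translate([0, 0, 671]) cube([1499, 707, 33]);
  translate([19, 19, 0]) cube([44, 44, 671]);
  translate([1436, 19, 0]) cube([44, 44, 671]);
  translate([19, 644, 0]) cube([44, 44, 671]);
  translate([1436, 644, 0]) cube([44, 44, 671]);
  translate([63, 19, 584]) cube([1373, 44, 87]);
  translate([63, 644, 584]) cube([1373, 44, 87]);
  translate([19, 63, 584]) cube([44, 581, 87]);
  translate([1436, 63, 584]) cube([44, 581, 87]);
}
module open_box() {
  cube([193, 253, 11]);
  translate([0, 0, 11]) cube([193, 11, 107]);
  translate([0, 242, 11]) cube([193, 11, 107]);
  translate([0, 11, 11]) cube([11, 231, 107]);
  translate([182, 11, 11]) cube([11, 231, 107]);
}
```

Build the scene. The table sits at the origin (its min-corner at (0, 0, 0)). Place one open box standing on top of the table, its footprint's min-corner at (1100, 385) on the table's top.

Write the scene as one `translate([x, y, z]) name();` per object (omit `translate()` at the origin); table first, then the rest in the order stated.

table();
translate([1100, 385, 704]) open_box();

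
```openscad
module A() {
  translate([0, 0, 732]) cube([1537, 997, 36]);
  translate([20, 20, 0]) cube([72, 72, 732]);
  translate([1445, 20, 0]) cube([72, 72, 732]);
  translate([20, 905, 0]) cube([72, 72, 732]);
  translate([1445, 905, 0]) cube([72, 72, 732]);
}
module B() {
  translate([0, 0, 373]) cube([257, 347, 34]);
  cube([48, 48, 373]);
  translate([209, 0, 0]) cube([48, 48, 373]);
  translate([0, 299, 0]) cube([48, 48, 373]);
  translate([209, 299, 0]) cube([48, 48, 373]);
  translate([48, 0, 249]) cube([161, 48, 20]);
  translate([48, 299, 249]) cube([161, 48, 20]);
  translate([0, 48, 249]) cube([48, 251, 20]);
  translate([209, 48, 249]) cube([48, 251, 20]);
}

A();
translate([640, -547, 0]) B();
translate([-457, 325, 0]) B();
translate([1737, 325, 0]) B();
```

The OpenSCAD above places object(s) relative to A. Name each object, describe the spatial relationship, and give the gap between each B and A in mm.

Each stool's nearest face is 200 mm from the table's bounding box.

A is a table. B is a stool. Three stools sit around the table at the −y, −x, +x sides. The gap between each stool and the table is 200 mm.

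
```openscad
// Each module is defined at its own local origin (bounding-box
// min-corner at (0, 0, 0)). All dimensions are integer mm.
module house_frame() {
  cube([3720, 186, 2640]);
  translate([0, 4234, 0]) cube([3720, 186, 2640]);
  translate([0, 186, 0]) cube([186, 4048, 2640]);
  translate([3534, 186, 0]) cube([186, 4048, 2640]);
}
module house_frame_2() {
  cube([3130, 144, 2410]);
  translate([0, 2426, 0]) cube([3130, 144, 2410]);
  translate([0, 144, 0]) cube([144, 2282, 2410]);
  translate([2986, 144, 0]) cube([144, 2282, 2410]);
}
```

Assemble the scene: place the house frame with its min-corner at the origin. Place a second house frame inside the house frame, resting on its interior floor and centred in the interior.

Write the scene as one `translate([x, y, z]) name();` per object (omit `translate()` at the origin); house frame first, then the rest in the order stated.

house_frame();
translate([295, 925, 0]) house_frame_2();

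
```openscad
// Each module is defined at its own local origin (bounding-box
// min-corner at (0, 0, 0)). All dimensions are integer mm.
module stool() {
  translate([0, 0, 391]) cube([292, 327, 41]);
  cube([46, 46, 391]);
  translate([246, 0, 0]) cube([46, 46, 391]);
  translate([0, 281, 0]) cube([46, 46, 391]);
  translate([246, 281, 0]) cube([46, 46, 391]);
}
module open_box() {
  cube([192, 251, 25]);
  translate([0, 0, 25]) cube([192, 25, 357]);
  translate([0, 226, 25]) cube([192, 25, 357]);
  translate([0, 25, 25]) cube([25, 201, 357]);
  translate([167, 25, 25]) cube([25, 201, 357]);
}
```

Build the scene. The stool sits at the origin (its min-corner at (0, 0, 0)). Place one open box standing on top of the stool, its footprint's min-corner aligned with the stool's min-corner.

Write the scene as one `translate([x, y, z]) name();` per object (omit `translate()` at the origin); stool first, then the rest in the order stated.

stool();
translate([0, 0, 432]) open_box();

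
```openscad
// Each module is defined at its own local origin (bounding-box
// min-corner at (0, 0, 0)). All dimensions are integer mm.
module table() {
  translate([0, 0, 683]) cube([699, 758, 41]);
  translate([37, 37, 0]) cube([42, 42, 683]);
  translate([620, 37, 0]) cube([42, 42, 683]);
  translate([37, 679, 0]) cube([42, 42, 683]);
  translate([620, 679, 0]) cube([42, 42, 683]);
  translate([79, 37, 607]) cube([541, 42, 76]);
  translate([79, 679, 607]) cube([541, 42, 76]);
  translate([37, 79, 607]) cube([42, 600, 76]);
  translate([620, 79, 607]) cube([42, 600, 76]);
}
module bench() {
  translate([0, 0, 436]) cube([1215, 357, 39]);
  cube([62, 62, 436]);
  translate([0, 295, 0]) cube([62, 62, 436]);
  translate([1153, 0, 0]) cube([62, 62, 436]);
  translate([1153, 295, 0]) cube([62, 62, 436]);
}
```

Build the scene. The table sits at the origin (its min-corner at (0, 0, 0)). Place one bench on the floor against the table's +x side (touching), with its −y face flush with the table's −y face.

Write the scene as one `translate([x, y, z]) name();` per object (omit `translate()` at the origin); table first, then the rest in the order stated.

table();
translate([699, 0, 0]) bench();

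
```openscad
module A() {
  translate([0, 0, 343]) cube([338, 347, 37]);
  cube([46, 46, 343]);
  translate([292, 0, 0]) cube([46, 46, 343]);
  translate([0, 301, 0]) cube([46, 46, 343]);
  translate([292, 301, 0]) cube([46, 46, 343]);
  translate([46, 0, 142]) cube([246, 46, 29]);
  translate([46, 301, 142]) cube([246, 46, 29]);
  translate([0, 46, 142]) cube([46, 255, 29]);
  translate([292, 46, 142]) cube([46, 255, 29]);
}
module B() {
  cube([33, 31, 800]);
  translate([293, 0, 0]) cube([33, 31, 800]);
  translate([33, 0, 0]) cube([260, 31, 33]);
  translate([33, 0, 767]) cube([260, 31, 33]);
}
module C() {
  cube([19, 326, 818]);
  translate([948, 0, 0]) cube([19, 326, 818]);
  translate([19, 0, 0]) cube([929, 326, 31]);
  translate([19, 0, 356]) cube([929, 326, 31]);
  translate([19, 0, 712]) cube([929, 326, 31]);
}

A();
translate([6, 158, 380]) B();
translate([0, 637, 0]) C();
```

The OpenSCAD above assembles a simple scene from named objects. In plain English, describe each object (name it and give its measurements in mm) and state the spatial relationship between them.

A is a four-legged stool. The seat is 338×347 mm, 37 mm thick, top at z = 380 mm. It stands on four square legs, each 46×46 mm in cross-section, from z = 0 to the seat underside, each flush with a corner of the seat. Four stretchers, 46 mm wide and 29 mm tall, connect adjacent legs with their undersides at z = 142 mm, each running between the inner faces of the legs it joins and aligned with the legs' outer faces on the other axis.

B is a rectangular picture frame lying in the x–z plane (depth along y). The opening is 260 mm wide (x) by 734 mm tall (z), surrounded by a border 33 mm wide on all four sides. The frame is 31 mm deep and is made of two full-height vertical stiles with two horizontal rails fitted between them.

C is an open bookshelf. Two side panels, each 19 mm thick, 326 mm deep and 818 mm tall, stand 967 mm apart (outside-to-outside). Between them sit 3 shelves, each 31 mm thick and 326 mm deep, spanning the full gap between the sides. The bottom shelf rests on the floor (its underside at z = 0) and the clear gap between one shelf's top and the next shelf's underside is 325 mm.

The picture frame is on top of the stool, centred. The bookshelf is on the floor beside the stool on its +y side.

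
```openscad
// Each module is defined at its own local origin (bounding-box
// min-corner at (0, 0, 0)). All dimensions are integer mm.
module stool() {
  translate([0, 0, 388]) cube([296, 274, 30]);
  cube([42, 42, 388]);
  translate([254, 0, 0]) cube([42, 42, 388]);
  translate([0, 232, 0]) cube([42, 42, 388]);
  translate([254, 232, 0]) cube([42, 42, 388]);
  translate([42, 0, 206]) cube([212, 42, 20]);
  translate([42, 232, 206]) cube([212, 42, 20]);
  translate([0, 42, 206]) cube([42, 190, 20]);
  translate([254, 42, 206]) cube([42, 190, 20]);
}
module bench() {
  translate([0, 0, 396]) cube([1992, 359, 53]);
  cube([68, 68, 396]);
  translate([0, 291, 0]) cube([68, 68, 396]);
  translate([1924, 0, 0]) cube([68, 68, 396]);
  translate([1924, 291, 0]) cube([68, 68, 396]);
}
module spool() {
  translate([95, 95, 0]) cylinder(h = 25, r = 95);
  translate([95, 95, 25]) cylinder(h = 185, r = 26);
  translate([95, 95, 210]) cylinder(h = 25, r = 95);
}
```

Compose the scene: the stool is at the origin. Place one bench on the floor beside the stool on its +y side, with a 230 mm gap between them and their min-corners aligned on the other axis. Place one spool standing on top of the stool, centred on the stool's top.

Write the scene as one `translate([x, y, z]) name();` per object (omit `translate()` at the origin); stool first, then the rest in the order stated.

stool();
translate([0, 504, 0]) bench();
translate([53, 42, 418]) spool();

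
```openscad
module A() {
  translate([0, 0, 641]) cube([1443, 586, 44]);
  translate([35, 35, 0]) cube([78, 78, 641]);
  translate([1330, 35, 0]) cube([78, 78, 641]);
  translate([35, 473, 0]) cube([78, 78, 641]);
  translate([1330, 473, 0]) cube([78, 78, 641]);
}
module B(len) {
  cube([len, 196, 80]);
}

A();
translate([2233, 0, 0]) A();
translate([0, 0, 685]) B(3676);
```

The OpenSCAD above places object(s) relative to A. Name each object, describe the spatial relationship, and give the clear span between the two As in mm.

Second table starts at x = 2233; first ends at x = 1443; clear span = 2233 − 1443 = 790 mm.

A is a table. B is a beam. A beam spans the tops of two tables. The clear span between the two tables is 790 mm.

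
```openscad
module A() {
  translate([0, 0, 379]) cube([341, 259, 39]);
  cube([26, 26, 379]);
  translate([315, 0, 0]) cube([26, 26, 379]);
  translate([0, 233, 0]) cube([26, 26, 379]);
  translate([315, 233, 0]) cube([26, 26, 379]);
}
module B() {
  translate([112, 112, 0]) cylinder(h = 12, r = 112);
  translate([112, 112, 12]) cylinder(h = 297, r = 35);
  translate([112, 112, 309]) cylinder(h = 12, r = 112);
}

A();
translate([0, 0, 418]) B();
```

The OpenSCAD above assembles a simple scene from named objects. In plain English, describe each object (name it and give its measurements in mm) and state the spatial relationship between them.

A is a four-legged stool. The seat is 341×259 mm, 39 mm thick, top at z = 418 mm. It stands on four square legs, each 26×26 mm in cross-section, from z = 0 to the seat underside, each flush with a corner of the seat.

B is a spool: two coaxial disc flanges of radius 112 mm and thickness 12 mm, joined by a core cylinder of radius 35 mm and height 297 mm. The lower flange rests on z = 0 and the three cylinders share a vertical axis.

The spool is on top of the stool.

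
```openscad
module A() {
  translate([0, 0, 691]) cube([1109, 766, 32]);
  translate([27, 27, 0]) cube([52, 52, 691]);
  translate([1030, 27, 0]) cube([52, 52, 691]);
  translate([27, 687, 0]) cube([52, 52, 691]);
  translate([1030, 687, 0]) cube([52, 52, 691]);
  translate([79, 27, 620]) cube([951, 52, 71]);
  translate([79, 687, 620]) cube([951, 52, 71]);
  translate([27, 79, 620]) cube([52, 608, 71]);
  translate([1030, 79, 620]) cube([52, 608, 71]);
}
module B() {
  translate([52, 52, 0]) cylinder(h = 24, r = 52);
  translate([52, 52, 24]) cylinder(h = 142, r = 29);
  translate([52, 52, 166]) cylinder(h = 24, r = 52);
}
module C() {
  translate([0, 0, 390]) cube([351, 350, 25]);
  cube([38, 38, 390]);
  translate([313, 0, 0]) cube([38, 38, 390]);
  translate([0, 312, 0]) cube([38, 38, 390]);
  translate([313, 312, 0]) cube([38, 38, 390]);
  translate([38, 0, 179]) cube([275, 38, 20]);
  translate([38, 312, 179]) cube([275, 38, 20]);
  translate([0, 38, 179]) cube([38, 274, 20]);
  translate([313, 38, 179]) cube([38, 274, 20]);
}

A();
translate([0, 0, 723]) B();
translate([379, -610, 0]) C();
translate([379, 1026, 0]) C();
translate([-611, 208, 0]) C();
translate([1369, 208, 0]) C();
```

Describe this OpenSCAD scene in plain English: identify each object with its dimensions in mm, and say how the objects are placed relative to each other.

A is a table: top 1109 mm (x) × 766 mm (y), 32 mm thick, upper face at z = 723 mm, on four 52×52 mm square legs, each inset 27 mm from the nearest pair of top edges, running from z = 0 to the bottom of the top. Four apron rails, 52 mm thick and 71 mm tall, run between adjacent legs with their top edges flush with the underside of the top and their outer faces flush with the legs' outer faces.

B is a spool: two coaxial disc flanges of radius 52 mm and thickness 24 mm, joined by a core cylinder of radius 29 mm and height 142 mm. The lower flange rests on z = 0 and the three cylinders share a vertical axis.

C is a simple wooden stool: a rectangular seat 351 mm (x) by 350 mm (y), 25 mm thick, top face at z = 415 mm, on four square legs, each 38×38 mm in cross-section. The legs rest on z = 0, each flush with a corner of the seat. Four stretchers, 38 mm wide and 20 mm tall, connect adjacent legs with their undersides at z = 179 mm, each running between the inner faces of the legs it joins and aligned with the legs' outer faces on the other axis.

The spool is on top of the table. Four stools sit around the table at the −y, +y, −x, +x sides.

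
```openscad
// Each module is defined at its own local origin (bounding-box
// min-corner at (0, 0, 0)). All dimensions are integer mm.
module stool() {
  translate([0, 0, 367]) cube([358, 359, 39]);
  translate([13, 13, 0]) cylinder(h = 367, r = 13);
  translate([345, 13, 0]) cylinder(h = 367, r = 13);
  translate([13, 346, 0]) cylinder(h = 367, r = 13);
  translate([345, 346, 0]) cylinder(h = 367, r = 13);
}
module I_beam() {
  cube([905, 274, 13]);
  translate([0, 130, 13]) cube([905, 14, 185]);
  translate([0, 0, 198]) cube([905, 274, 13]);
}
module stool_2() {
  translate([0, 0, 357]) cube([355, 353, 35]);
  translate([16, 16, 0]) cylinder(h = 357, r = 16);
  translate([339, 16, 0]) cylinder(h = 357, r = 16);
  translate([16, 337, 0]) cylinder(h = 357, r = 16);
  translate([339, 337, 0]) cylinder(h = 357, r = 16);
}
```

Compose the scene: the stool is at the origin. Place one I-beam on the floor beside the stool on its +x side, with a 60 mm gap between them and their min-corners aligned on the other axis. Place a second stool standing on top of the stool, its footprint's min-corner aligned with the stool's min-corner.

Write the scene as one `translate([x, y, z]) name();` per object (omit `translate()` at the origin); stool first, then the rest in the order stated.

stool();
translate([418, 0, 0]) I_beam();
translate([0, 0, 406]) stool_2();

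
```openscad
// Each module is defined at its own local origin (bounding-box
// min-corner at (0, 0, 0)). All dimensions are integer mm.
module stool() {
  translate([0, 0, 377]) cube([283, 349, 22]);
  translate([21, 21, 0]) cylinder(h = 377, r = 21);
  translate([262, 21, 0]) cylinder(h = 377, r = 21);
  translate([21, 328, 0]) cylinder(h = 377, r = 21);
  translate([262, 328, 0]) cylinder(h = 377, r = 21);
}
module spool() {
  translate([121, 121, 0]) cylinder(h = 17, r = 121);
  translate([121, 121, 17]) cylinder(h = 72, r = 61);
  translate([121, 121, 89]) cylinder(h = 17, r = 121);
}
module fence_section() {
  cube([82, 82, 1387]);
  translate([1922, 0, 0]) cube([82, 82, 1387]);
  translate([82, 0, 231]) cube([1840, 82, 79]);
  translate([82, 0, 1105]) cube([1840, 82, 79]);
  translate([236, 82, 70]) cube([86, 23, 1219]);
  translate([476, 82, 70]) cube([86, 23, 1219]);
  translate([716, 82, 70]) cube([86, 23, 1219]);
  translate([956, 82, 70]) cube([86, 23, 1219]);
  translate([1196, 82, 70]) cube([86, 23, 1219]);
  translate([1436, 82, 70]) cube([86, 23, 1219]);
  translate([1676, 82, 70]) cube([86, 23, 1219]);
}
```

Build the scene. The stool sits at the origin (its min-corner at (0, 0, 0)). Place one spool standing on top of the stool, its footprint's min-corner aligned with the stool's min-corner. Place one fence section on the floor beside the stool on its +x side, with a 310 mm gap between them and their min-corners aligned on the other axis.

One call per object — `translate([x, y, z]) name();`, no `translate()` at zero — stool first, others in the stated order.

stool();
translate([0, 0, 399]) spool();
translate([593, 0, 0]) fence_section();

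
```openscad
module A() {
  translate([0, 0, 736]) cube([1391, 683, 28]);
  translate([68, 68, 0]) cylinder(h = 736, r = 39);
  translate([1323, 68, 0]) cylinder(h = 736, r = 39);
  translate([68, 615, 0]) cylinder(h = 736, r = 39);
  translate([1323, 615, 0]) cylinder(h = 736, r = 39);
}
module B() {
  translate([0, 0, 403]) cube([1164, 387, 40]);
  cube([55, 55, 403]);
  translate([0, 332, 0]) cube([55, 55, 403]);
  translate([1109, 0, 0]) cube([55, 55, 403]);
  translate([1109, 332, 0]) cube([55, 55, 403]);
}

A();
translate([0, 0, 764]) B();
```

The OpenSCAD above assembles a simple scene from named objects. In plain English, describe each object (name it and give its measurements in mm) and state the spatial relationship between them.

A is a table with a 1391×683 mm rectangular top, 28 mm thick, top surface at z = 764 mm, supported by four round legs of 78 mm diameter, each leg's bounding box inset 29 mm from the nearest pair of top edges, running from the floor.

B is a bench: a 1164×387 mm seat slab, 40 mm thick, top at z = 443 mm, on four 55×55 mm square legs flush with the seat corners and standing on z = 0.

The bench is on top of the table.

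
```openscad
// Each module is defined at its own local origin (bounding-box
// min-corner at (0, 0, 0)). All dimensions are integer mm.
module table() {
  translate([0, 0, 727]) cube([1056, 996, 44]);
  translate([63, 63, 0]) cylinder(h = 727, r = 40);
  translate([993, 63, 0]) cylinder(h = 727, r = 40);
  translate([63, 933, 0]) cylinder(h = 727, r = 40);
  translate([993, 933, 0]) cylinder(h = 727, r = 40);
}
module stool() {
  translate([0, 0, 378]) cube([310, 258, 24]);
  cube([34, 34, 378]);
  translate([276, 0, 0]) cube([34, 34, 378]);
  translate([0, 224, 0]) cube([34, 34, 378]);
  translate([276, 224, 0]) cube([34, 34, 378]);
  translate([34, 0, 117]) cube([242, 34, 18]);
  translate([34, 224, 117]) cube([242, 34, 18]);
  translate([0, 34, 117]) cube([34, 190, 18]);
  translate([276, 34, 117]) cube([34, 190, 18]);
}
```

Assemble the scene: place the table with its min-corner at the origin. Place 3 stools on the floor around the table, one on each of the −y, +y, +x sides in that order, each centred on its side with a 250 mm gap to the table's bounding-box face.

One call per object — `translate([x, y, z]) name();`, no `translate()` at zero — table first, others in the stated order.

table();
translate([373, -508, 0]) stool();
translate([373, 1246, 0]) stool();
translate([1306, 369, 0]) stool();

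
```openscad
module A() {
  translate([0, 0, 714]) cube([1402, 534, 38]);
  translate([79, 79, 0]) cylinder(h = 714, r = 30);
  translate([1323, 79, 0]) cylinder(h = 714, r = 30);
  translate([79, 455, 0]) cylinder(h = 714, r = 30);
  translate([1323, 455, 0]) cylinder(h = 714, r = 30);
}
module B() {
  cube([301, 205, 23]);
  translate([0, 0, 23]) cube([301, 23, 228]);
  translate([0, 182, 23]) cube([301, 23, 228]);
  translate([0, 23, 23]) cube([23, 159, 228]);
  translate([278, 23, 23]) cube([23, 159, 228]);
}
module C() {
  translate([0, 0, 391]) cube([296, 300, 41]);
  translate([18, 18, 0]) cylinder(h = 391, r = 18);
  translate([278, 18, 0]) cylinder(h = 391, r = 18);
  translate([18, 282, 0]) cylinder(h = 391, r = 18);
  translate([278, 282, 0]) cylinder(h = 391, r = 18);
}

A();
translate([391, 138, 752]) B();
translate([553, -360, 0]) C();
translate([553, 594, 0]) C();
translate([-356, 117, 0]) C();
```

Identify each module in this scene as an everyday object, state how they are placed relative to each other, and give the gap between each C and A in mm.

A is a table. B is an open box. C is a stool. The open box is on top of the table. Three stools sit around the table at the −y, +y, −x sides. The gap between each stool and the table is 60 mm.

Each stool's nearest face is 60 mm from the table's bounding box.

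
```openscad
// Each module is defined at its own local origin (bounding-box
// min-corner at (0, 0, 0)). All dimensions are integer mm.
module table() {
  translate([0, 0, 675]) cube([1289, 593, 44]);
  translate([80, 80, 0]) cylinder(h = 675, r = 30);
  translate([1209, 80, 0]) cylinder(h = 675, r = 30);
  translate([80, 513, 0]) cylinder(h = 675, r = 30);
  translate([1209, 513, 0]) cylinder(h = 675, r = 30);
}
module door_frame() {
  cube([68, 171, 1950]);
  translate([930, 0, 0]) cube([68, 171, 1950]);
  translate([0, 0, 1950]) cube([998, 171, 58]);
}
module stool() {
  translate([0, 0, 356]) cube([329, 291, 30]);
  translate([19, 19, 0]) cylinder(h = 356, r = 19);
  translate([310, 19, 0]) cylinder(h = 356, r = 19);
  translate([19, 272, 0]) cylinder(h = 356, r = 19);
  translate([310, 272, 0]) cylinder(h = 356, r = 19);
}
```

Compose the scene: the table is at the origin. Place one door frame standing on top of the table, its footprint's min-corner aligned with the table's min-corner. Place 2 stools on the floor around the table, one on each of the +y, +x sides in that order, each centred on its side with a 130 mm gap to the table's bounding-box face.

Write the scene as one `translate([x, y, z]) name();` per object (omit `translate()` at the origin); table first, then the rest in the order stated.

table();
translate([0, 0, 719]) door_frame();
translate([480, 723, 0]) stool();
translate([1419, 151, 0]) stool();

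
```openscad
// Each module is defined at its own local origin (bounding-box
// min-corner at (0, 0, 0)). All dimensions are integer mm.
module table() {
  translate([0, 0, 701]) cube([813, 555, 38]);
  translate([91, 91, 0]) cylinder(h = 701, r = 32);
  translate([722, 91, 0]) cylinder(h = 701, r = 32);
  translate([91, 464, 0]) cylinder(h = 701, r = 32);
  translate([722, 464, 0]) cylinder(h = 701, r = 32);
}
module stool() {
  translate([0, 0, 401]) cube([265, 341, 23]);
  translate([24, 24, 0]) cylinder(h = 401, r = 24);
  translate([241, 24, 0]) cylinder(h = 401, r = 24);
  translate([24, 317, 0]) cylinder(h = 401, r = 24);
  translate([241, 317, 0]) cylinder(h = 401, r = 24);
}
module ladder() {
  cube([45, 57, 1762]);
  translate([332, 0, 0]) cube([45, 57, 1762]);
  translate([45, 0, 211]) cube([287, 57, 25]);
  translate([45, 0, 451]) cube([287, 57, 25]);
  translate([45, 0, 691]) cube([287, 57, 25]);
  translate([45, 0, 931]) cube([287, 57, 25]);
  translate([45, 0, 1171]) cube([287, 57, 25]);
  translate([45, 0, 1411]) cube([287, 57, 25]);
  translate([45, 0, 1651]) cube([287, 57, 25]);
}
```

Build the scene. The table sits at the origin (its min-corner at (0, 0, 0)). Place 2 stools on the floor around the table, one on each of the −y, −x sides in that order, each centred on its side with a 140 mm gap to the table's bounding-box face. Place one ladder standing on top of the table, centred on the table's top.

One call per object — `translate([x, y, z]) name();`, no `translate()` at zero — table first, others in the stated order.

table();
translate([274, -481, 0]) stool();
translate([-405, 107, 0]) stool();
translate([218, 249, 739]) ladder();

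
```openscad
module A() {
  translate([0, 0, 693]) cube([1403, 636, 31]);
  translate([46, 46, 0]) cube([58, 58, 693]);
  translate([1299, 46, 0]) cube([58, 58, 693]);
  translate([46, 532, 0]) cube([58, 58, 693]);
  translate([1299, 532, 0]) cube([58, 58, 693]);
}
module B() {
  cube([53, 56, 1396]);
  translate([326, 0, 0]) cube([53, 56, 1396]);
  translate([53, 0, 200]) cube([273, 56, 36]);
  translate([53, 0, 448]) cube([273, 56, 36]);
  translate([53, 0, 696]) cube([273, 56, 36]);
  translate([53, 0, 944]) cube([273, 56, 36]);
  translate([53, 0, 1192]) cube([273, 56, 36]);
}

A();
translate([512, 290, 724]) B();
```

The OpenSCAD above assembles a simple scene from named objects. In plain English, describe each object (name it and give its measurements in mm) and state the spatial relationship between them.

A is a rectangular dining table. The top is 1403×636×31 mm with its upper surface at z = 724 mm. It stands on four 58×58 mm square legs, each inset 46 mm from the nearest pair of top edges, running from the floor to the underside of the top.

B is a wooden ladder with two side rails of 53×56 mm section and 1396 mm height, set 379 mm apart overall. Between them run 5 rectangular rungs (56 mm deep, 36 mm thick), front faces flush with the rails' −y face. The bottom of the first rung is 200 mm above the floor and each subsequent rung is 248 mm higher than the one below.

The ladder is on top of the table, centred.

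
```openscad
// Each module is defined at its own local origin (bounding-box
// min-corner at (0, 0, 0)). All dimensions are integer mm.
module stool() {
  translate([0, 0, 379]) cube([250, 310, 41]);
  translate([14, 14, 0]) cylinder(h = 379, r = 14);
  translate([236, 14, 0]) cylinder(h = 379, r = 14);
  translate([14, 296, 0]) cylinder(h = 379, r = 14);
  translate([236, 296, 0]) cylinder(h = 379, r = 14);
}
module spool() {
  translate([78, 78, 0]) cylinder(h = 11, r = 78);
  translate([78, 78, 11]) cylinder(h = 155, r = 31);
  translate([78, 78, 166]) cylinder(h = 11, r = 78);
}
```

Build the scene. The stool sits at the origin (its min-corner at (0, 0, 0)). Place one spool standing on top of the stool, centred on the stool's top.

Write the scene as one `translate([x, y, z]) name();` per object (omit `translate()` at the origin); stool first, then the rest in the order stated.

stool();
translate([47, 77, 420]) spool();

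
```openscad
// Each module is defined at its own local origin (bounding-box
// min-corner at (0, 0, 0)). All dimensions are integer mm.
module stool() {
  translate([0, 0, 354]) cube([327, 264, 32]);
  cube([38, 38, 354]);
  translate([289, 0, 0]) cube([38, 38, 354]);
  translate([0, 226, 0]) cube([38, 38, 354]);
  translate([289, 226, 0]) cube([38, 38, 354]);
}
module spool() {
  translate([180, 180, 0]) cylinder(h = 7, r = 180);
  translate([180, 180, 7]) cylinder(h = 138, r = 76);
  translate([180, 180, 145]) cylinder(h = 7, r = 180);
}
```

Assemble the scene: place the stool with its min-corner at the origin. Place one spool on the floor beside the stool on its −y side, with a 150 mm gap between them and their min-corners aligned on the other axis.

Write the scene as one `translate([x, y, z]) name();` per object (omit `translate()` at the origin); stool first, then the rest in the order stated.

stool();
translate([0, -510, 0]) spool();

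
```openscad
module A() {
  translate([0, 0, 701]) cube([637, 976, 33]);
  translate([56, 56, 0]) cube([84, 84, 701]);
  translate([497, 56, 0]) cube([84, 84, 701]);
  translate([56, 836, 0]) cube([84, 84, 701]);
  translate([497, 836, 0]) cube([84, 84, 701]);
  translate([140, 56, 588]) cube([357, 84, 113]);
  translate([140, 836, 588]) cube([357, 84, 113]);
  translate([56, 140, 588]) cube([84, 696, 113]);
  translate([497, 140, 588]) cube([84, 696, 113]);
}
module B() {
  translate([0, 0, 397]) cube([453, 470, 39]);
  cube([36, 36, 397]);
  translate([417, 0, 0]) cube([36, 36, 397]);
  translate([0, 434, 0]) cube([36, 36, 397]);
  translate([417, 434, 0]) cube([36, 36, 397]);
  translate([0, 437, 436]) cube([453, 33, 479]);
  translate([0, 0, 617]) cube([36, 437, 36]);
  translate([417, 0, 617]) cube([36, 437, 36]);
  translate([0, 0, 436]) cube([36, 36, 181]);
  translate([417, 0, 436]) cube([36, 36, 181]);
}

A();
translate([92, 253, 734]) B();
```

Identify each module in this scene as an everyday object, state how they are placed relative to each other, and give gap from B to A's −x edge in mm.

The chair's min-x is at 92; the table's min-x is 0; gap = 92 mm.

A is a table. B is a chair. The chair is on top of the table, centred. The gap from the chair to the table's −x edge is 92 mm.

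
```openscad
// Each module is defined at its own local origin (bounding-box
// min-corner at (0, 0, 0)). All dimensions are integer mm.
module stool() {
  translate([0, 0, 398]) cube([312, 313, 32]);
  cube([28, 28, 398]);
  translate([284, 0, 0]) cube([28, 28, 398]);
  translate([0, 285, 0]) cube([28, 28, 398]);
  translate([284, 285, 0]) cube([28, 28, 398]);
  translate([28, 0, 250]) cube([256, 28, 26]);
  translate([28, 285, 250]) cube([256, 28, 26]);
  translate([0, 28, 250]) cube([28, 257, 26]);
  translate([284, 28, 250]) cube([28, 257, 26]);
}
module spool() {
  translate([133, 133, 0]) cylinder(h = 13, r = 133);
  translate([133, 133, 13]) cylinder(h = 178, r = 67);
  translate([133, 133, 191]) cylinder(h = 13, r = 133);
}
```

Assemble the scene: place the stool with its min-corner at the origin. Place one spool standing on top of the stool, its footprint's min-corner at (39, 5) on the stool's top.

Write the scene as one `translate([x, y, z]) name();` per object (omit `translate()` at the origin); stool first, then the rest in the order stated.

stool();
translate([39, 5, 430]) spool();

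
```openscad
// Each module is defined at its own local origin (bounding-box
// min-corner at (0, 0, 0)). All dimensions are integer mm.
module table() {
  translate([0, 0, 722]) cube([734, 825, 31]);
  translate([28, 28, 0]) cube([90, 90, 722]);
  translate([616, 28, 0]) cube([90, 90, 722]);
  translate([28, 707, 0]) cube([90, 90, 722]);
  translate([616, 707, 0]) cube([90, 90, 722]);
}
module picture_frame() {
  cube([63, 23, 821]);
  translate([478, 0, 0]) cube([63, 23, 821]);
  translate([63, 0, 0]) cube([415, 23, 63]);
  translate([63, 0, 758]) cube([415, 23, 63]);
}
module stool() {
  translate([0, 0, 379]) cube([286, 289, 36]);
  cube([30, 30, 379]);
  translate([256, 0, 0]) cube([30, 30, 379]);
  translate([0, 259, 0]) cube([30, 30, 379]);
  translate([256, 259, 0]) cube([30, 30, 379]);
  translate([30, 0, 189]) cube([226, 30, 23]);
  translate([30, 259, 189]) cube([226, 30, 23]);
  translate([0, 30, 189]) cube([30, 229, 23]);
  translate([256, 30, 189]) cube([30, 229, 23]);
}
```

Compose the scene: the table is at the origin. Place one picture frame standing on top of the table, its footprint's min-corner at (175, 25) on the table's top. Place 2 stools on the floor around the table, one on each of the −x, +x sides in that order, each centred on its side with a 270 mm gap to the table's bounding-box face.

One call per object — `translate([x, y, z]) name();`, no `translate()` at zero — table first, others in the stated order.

table();
translate([175, 25, 753]) picture_frame();
translate([-556, 268, 0]) stool();
translate([1004, 268, 0]) stool();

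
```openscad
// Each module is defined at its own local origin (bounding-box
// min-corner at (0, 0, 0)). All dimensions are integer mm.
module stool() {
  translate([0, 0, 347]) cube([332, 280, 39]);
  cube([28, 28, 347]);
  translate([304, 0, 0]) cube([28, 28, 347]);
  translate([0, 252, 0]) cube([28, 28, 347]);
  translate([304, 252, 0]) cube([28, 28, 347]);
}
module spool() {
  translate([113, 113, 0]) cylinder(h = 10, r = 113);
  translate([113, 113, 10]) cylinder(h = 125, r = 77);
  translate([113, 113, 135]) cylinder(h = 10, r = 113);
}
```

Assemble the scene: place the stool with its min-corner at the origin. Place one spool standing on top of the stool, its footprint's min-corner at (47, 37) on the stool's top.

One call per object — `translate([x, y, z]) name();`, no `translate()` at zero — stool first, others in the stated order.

stool();
translate([47, 37, 386]) spool();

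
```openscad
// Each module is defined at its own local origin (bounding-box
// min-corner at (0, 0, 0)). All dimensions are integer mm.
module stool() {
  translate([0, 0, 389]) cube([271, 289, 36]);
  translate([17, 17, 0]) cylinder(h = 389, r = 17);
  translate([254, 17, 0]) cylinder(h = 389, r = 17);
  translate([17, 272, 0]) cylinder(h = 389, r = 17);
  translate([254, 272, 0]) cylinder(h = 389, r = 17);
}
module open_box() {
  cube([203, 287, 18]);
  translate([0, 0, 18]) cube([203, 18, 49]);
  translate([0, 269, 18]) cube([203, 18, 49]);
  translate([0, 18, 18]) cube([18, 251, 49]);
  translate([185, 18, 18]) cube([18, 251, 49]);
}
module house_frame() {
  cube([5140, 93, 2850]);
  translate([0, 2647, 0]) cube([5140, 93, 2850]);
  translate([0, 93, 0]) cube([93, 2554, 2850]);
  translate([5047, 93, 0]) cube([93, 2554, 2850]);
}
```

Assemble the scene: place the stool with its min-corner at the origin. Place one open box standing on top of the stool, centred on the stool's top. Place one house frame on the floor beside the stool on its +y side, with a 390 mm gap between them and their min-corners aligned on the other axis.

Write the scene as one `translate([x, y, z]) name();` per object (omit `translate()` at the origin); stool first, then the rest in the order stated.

stool();
translate([34, 1, 425]) open_box();
translate([0, 679, 0]) house_frame();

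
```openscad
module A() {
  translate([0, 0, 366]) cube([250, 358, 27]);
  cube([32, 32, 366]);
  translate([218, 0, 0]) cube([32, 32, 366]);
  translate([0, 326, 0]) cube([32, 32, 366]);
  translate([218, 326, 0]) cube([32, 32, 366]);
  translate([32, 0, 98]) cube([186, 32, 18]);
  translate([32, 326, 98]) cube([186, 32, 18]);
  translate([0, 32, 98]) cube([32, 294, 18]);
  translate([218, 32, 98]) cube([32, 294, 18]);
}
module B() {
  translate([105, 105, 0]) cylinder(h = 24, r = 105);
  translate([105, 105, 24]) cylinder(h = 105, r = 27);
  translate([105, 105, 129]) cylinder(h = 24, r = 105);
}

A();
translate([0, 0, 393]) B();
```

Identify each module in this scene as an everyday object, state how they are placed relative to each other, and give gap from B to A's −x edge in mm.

The spool's min-x is at 0; the stool's min-x is 0; gap = 0 mm.

A is a stool. B is a spool. The spool is on top of the stool. The gap from the spool to the stool's −x edge is 0 mm.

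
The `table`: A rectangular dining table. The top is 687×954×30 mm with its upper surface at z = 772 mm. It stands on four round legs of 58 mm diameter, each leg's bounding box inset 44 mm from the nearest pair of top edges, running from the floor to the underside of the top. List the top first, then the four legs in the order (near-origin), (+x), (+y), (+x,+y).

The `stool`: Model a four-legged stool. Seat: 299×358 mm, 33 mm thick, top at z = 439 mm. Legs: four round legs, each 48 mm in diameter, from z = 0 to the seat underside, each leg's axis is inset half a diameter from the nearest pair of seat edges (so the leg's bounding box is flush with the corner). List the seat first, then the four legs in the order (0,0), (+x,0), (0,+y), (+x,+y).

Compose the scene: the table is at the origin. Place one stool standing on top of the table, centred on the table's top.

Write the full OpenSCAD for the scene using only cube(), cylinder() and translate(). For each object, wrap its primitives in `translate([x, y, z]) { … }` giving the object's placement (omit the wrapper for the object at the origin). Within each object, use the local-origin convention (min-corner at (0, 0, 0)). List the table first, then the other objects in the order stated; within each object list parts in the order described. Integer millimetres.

translate([0, 0, 742]) cube([687, 954, 30]);
translate([73, 73, 0]) cylinder(h = 742, r = 29);
translate([614, 73, 0]) cylinder(h = 742, r = 29);
translate([73, 881, 0]) cylinder(h = 742, r = 29);
translate([614, 881, 0]) cylinder(h = 742, r = 29);
translate([194, 298, 772]) {
  translate([0, 0, 406]) cube([299, 358, 33]);
  translate([24, 24, 0]) cylinder(h = 406, r = 24);
  translate([275, 24, 0]) cylinder(h = 406, r = 24);
  translate([24, 334, 0]) cylinder(h = 406, r = 24);
  translate([275, 334, 0]) cylinder(h = 406, r = 24);
}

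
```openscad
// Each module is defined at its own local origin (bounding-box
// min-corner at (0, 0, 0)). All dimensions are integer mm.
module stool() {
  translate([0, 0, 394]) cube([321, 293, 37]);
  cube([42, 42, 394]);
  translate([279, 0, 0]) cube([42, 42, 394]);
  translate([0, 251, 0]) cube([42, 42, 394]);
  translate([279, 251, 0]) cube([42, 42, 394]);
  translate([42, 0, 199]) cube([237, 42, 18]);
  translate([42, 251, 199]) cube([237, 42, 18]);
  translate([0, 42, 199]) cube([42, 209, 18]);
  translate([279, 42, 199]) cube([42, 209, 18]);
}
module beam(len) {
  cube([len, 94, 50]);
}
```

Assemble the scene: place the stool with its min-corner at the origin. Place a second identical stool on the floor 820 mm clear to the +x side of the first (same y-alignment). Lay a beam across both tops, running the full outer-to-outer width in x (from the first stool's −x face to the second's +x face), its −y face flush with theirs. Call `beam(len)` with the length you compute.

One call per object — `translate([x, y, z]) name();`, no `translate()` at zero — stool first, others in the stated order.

stool();
translate([1141, 0, 0]) stool();
translate([0, 0, 431]) beam(1462);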